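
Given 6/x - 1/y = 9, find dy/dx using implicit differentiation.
Differentiate the relation implicitly: treat y = y(x) and apply the chain rule, so every y-derivative picks up a y' = dy/dx factor.

With everything moved to the left-hand side, differentiate term by term:
  d/dx[-1/y] = y'/y^2
  d/dx[6/x] = -6/x^2
  d/dx[-9] = 0

Separating the contributions that come from x directly and those that come through y:
  without y':      -6/x^2
  multiplying y':  y^(-2)

so (-6/x^2) + (y^(-2))·y' = 0, and therefore
  dy/dx = -(-6/x^2)/(y^(-2)) = 6y^2/x^2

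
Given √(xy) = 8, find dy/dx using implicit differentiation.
Differentiate both sides with respect to x, treating y as y(x). By the chain rule, any term containing y contributes a factor of y' = dy/dx when we differentiate it.

Move every term to one side and write the relation as F(x, y) = 0. Term by term,
  d/dx[√(xy)] = √(xy)(x·y'/2 + y/2)/(xy)
  d/dx[-8] = 0

The pieces without y' make up ∂F/∂x and the coefficient of y' is ∂F/∂y:
  ∂F/∂x = √(xy)/(2x),
  ∂F/∂y = √(xy)/(2y).

Since d/dx[F] = ∂F/∂x + (∂F/∂y)·y' = 0, solve for y':
  (∂F/∂y)·y' = -∂F/∂x
  dy/dx = -(∂F/∂x)/(∂F/∂y) = -(√(xy)/(2x))/(√(xy)/(2y)) = -y/x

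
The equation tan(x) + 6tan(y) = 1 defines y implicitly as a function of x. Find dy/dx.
Apply d/dx to both sides, remembering that y depends on x. Each occurrence of y therefore brings in a y' = dy/dx via the chain rule.

With F(x, y) equal to the left-hand side minus the right, differentiate F term by term:
  d/dx[tan(x)] = tan(x)^2 + 1
  d/dx[6tan(y)] = 6·y'(tan(y)^2 + 1)
  d/dx[-1] = 0
Adding these up, d/dx[F] = 0 becomes
  (tan(x)^2 + 1) + (6tan(y)^2 + 6)·y' = 0,
so isolating y',
  dy/dx = -(tan(x)^2 + 1)/(6tan(y)^2 + 6) = -cos(y)^2/(6cos(x)^2)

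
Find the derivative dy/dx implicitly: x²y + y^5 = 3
Apply d/dx to both sides, remembering that y depends on x. Each occurrence of y therefore brings in a y' = dy/dx via the chain rule.

With F(x, y) equal to the left-hand side minus the right, differentiate F term by term:
  d/dx[x^2y] = x^2·y' + 2xy
  d/dx[y^5] = 5y^4·y'
  d/dx[-3] = 0
Adding these up, d/dx[F] = 0 becomes
  (2xy) + (x^2 + 5y^4)·y' = 0,
so isolating y',
  dy/dx = -(2xy)/(x^2 + 5y^4) = -2xy/(x^2 + 5y^4)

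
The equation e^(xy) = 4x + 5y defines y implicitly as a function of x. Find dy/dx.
Differentiate the relation implicitly: treat y = y(x) and apply the chain rule, so every y-derivative picks up a y' = dy/dx factor.

With everything moved to the left-hand side, differentiate term by term:
  d/dx[-4x] = -4
  d/dx[-5y] = -5·y'
  d/dx[e^(xy)] = (x·y' + y)·e^(xy)

Separating the contributions that come from x directly and those that come through y:
  without y':      y·e^(xy) - 4
  multiplying y':  x·e^(xy) - 5

so (y·e^(xy) - 4) + (x·e^(xy) - 5)·y' = 0, and therefore
  dy/dx = -(y·e^(xy) - 4)/(x·e^(xy) - 5) = (-y·e^(xy) + 4)/(x·e^(xy) - 5)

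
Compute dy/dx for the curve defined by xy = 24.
Take d/dx of both sides. Since y is implicitly a function of x, the chain rule attaches a y' = dy/dx factor whenever we differentiate through y.

Set F(x, y) = (left side) − (right side), so the curve is F = 0. Differentiating each term of F:
  d/dx[xy] = x·y' + y
  d/dx[-24] = 0

Collecting, the y'-free part is the partial derivative in x and the y' coefficient is the partial derivative in y:
  ∂F/∂x = y
  ∂F/∂y = x

so d/dx[F(x, y(x))] = ∂F/∂x + (∂F/∂y)·y' = 0. Rearranging,
  dy/dx = -(∂F/∂x)/(∂F/∂y) = -(y)/(x) = -y/x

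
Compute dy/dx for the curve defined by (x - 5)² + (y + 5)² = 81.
Differentiate both sides with respect to x, treating y as y(x). By the chain rule, any term containing y contributes a factor of y' = dy/dx when we differentiate it.

Move every term to one side and write the relation as F(x, y) = 0. Term by term,
  d/dx[(x - 5)^2] = 2x - 10
  d/dx[(y + 5)^2] = 2·y'(y + 5)
  d/dx[-81] = 0

The pieces without y' make up ∂F/∂x and the coefficient of y' is ∂F/∂y:
  ∂F/∂x = 2x - 10,
  ∂F/∂y = 2y + 10.

Since d/dx[F] = ∂F/∂x + (∂F/∂y)·y' = 0, solve for y':
  (∂F/∂y)·y' = -∂F/∂x
  dy/dx = -(∂F/∂x)/(∂F/∂y) = -(2x - 10)/(2y + 10) = (5 - x)/(y + 5)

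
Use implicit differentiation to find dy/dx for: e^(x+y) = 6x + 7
Apply d/dx to both sides, remembering that y depends on x. Each occurrence of y therefore brings in a y' = dy/dx via the chain rule.

With F(x, y) equal to the left-hand side minus the right, differentiate F term by term:
  d/dx[-6x] = -6
  d/dx[e^(x + y)] = (y' + 1)·e^(x + y)
  d/dx[-7] = 0
Adding these up, d/dx[F] = 0 becomes
  (e^(x + y) - 6) + (e^(x + y))·y' = 0,
so isolating y',
  dy/dx = -(e^(x + y) - 6)/(e^(x + y)) = 6e^(-x - y) - 1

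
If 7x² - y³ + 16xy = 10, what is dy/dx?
Apply d/dx to both sides, remembering that y depends on x. Each occurrence of y therefore brings in a y' = dy/dx via the chain rule.

With F(x, y) equal to the left-hand side minus the right, differentiate F term by term:
  d/dx[7x^2] = 14x
  d/dx[16xy] = 16x·y' + 16y
  d/dx[-y^3] = -3y^2·y'
  d/dx[-10] = 0
Adding these up, d/dx[F] = 0 becomes
  (14x + 16y) + (16x - 3y^2)·y' = 0,
so isolating y',
  dy/dx = -(14x + 16y)/(16x - 3y^2) = 2(-7x - 8y)/(16x - 3y^2)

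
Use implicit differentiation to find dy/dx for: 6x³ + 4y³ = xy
Differentiate both sides with respect to x, treating y as y(x). By the chain rule, any term containing y contributes a factor of y' = dy/dx when we differentiate it.

Move every term to one side and write the relation as F(x, y) = 0. Term by term,
  d/dx[6x^3] = 18x^2
  d/dx[-xy] = -x·y' - y
  d/dx[4y^3] = 12y^2·y'

The pieces without y' make up ∂F/∂x and the coefficient of y' is ∂F/∂y:
  ∂F/∂x = 18x^2 - y,
  ∂F/∂y = -x + 12y^2.

Since d/dx[F] = ∂F/∂x + (∂F/∂y)·y' = 0, solve for y':
  (∂F/∂y)·y' = -∂F/∂x
  dy/dx = -(∂F/∂x)/(∂F/∂y) = -(18x^2 - y)/(-x + 12y^2) = (18x^2 - y)/(x - 12y^2)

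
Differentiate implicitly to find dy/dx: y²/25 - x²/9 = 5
Differentiate the relation implicitly: treat y = y(x) and apply the chain rule, so every y-derivative picks up a y' = dy/dx factor.

With everything moved to the left-hand side, differentiate term by term:
  d/dx[-x^2/9] = -2x/9
  d/dx[y^2/25] = 2y·y'/25
  d/dx[-5] = 0

Separating the contributions that come from x directly and those that come through y:
  without y':      -2x/9
  multiplying y':  2y/25

so (-2x/9) + (2y/25)·y' = 0, and therefore
  dy/dx = -(-2x/9)/(2y/25) = 25x/(9y)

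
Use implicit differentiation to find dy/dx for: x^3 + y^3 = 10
Apply d/dx to both sides, remembering that y depends on x. Each occurrence of y therefore brings in a y' = dy/dx via the chain rule.

With F(x, y) equal to the left-hand side minus the right, differentiate F term by term:
  d/dx[x^3] = 3x^2
  d/dx[y^3] = 3y^2·y'
  d/dx[-10] = 0
Adding these up, d/dx[F] = 0 becomes
  (3x^2) + (3y^2)·y' = 0,
so isolating y',
  dy/dx = -(3x^2)/(3y^2) = -x^2/y^2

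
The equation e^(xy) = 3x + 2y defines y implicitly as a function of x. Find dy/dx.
Take d/dx of both sides. Since y is implicitly a function of x, the chain rule attaches a y' = dy/dx factor whenever we differentiate through y.

Set F(x, y) = (left side) − (right side), so the curve is F = 0. Differentiating each term of F:
  d/dx[-3x] = -3
  d/dx[-2y] = -2·y'
  d/dx[e^(xy)] = (x·y' + y)·e^(xy)

Collecting, the y'-free part is the partial derivative in x and the y' coefficient is the partial derivative in y:
  ∂F/∂x = y·e^(xy) - 3
  ∂F/∂y = x·e^(xy) - 2

so d/dx[F(x, y(x))] = ∂F/∂x + (∂F/∂y)·y' = 0. Rearranging,
  dy/dx = -(∂F/∂x)/(∂F/∂y) = -(y·e^(xy) - 3)/(x·e^(xy) - 2) = (-y·e^(xy) + 3)/(x·e^(xy) - 2)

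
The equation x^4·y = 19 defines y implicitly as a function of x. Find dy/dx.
Apply d/dx to both sides, remembering that y depends on x. Each occurrence of y therefore brings in a y' = dy/dx via the chain rule.

With F(x, y) equal to the left-hand side minus the right, differentiate F term by term:
  d/dx[x^4y] = x^4·y' + 4x^3y
  d/dx[-19] = 0
Adding these up, d/dx[F] = 0 becomes
  (4x^3y) + (x^4)·y' = 0,
so isolating y',
  dy/dx = -(4x^3y)/(x^4) = -4y/x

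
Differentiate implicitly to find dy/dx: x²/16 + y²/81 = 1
Apply d/dx to both sides, remembering that y depends on x. Each occurrence of y therefore brings in a y' = dy/dx via the chain rule.

With F(x, y) equal to the left-hand side minus the right, differentiate F term by term:
  d/dx[x^2/16] = x/8
  d/dx[y^2/81] = 2y·y'/81
  d/dx[-1] = 0
Adding these up, d/dx[F] = 0 becomes
  (x/8) + (2y/81)·y' = 0,
so isolating y',
  dy/dx = -(x/8)/(2y/81) = -81x/(16y)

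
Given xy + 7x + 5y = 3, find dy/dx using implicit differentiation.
Differentiate both sides with respect to x, treating y as y(x). By the chain rule, any term containing y contributes a factor of y' = dy/dx when we differentiate it.

Move every term to one side and write the relation as F(x, y) = 0. Term by term,
  d/dx[xy] = x·y' + y
  d/dx[7x] = 7
  d/dx[5y] = 5·y'
  d/dx[-3] = 0

The pieces without y' make up ∂F/∂x and the coefficient of y' is ∂F/∂y:
  ∂F/∂x = y + 7,
  ∂F/∂y = x + 5.

Since d/dx[F] = ∂F/∂x + (∂F/∂y)·y' = 0, solve for y':
  (∂F/∂y)·y' = -∂F/∂x
  dy/dx = -(∂F/∂x)/(∂F/∂y) = -(y + 7)/(x + 5) = (-y - 7)/(x + 5)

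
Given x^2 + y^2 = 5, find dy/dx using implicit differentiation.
Take d/dx of both sides. Since y is implicitly a function of x, the chain rule attaches a y' = dy/dx factor whenever we differentiate through y.

Set F(x, y) = (left side) − (right side), so the curve is F = 0. Differentiating each term of F:
  d/dx[x^2] = 2x
  d/dx[y^2] = 2y·y'
  d/dx[-5] = 0

Collecting, the y'-free part is the partial derivative in x and the y' coefficient is the partial derivative in y:
  ∂F/∂x = 2x
  ∂F/∂y = 2y

so d/dx[F(x, y(x))] = ∂F/∂x + (∂F/∂y)·y' = 0. Rearranging,
  dy/dx = -(∂F/∂x)/(∂F/∂y) = -(2x)/(2y) = -x/y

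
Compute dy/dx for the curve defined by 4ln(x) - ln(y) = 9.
Differentiate both sides with respect to x, treating y as y(x). By the chain rule, any term containing y contributes a factor of y' = dy/dx when we differentiate it.

Move every term to one side and write the relation as F(x, y) = 0. Term by term,
  d/dx[4ln(x)] = 4/x
  d/dx[-ln(y)] = -y'/y
  d/dx[-9] = 0

The pieces without y' make up ∂F/∂x and the coefficient of y' is ∂F/∂y:
  ∂F/∂x = 4/x,
  ∂F/∂y = -1/y.

Since d/dx[F] = ∂F/∂x + (∂F/∂y)·y' = 0, solve for y':
  (∂F/∂y)·y' = -∂F/∂x
  dy/dx = -(∂F/∂x)/(∂F/∂y) = -(4/x)/(-1/y) = 4y/x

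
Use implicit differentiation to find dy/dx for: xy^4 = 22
Take d/dx of both sides. Since y is implicitly a function of x, the chain rule attaches a y' = dy/dx factor whenever we differentiate through y.

Set F(x, y) = (left side) − (right side), so the curve is F = 0. Differentiating each term of F:
  d/dx[xy^4] = 4xy^3·y' + y^4
  d/dx[-22] = 0

Collecting, the y'-free part is the partial derivative in x and the y' coefficient is the partial derivative in y:
  ∂F/∂x = y^4
  ∂F/∂y = 4xy^3

so d/dx[F(x, y(x))] = ∂F/∂x + (∂F/∂y)·y' = 0. Rearranging,
  dy/dx = -(∂F/∂x)/(∂F/∂y) = -(y^4)/(4xy^3) = -y/(4x)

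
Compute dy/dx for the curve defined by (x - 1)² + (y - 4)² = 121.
Differentiate both sides with respect to x, treating y as y(x). By the chain rule, any term containing y contributes a factor of y' = dy/dx when we differentiate it.

Move every term to one side and write the relation as F(x, y) = 0. Term by term,
  d/dx[(x - 1)^2] = 2x - 2
  d/dx[(y - 4)^2] = 2·y'(y - 4)
  d/dx[-121] = 0

The pieces without y' make up ∂F/∂x and the coefficient of y' is ∂F/∂y:
  ∂F/∂x = 2x - 2,
  ∂F/∂y = 2y - 8.

Since d/dx[F] = ∂F/∂x + (∂F/∂y)·y' = 0, solve for y':
  (∂F/∂y)·y' = -∂F/∂x
  dy/dx = -(∂F/∂x)/(∂F/∂y) = -(2x - 2)/(2y - 8) = (1 - x)/(y - 4)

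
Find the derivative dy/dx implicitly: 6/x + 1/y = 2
Differentiate the relation implicitly: treat y = y(x) and apply the chain rule, so every y-derivative picks up a y' = dy/dx factor.

With everything moved to the left-hand side, differentiate term by term:
  d/dx[1/y] = -y'/y^2
  d/dx[6/x] = -6/x^2
  d/dx[-2] = 0

Separating the contributions that come from x directly and those that come through y:
  without y':      -6/x^2
  multiplying y':  -1/y^2

so (-6/x^2) + (-1/y^2)·y' = 0, and therefore
  dy/dx = -(-6/x^2)/(-1/y^2) = -6y^2/x^2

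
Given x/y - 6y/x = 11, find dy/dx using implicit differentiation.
Apply d/dx to both sides, remembering that y depends on x. Each occurrence of y therefore brings in a y' = dy/dx via the chain rule.

With F(x, y) equal to the left-hand side minus the right, differentiate F term by term:
  d/dx[x/y] = -x·y'/y^2 + 1/y
  d/dx[-6y/x] = -6·y'/x + 6y/x^2
  d/dx[-11] = 0
Adding these up, d/dx[F] = 0 becomes
  (1/y + 6y/x^2) + (-x/y^2 - 6/x)·y' = 0,
so isolating y',
  dy/dx = -(1/y + 6y/x^2)/(-x/y^2 - 6/x)
        = -((x^2 + 6y^2)/(x^2y))/(-(x^2 + 6y^2)/(xy^2)) = y/x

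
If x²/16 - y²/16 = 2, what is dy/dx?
Differentiate the relation implicitly: treat y = y(x) and apply the chain rule, so every y-derivative picks up a y' = dy/dx factor.

With everything moved to the left-hand side, differentiate term by term:
  d/dx[x^2/16] = x/8
  d/dx[-y^2/16] = -y·y'/8
  d/dx[-2] = 0

Separating the contributions that come from x directly and those that come through y:
  without y':      x/8
  multiplying y':  -y/8

so (x/8) + (-y/8)·y' = 0, and therefore
  dy/dx = -(x/8)/(-y/8) = x/y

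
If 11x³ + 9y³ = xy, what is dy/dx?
Differentiate both sides with respect to x, treating y as y(x). By the chain rule, any term containing y contributes a factor of y' = dy/dx when we differentiate it.

Move every term to one side and write the relation as F(x, y) = 0. Term by term,
  d/dx[11x^3] = 33x^2
  d/dx[-xy] = -x·y' - y
  d/dx[9y^3] = 27y^2·y'

The pieces without y' make up ∂F/∂x and the coefficient of y' is ∂F/∂y:
  ∂F/∂x = 33x^2 - y,
  ∂F/∂y = -x + 27y^2.

Since d/dx[F] = ∂F/∂x + (∂F/∂y)·y' = 0, solve for y':
  (∂F/∂y)·y' = -∂F/∂x
  dy/dx = -(∂F/∂x)/(∂F/∂y) = -(33x^2 - y)/(-x + 27y^2) = (33x^2 - y)/(x - 27y^2)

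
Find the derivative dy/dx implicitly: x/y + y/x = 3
Differentiate both sides with respect to x, treating y as y(x). By the chain rule, any term containing y contributes a factor of y' = dy/dx when we differentiate it.

Move every term to one side and write the relation as F(x, y) = 0. Term by term,
  d/dx[x/y] = -x·y'/y^2 + 1/y
  d/dx[y/x] = y'/x - y/x^2
  d/dx[-3] = 0

The pieces without y' make up ∂F/∂x and the coefficient of y' is ∂F/∂y:
  ∂F/∂x = 1/y - y/x^2,
  ∂F/∂y = -x/y^2 + 1/x.

Since d/dx[F] = ∂F/∂x + (∂F/∂y)·y' = 0, solve for y':
  (∂F/∂y)·y' = -∂F/∂x
  dy/dx = -(∂F/∂x)/(∂F/∂y) = -(1/y - y/x^2)/(-x/y^2 + 1/x)
        = -((x - y)(x + y)/(x^2y))/(-(x - y)(x + y)/(xy^2)) = y/x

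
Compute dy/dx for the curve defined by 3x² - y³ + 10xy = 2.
Differentiate both sides with respect to x, treating y as y(x). By the chain rule, any term containing y contributes a factor of y' = dy/dx when we differentiate it.

Move every term to one side and write the relation as F(x, y) = 0. Term by term,
  d/dx[3x^2] = 6x
  d/dx[10xy] = 10x·y' + 10y
  d/dx[-y^3] = -3y^2·y'
  d/dx[-2] = 0

The pieces without y' make up ∂F/∂x and the coefficient of y' is ∂F/∂y:
  ∂F/∂x = 6x + 10y,
  ∂F/∂y = 10x - 3y^2.

Since d/dx[F] = ∂F/∂x + (∂F/∂y)·y' = 0, solve for y':
  (∂F/∂y)·y' = -∂F/∂x
  dy/dx = -(∂F/∂x)/(∂F/∂y) = -(6x + 10y)/(10x - 3y^2) = 2(-3x - 5y)/(10x - 3y^2)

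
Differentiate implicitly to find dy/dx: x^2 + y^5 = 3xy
Differentiate the relation implicitly: treat y = y(x) and apply the chain rule, so every y-derivative picks up a y' = dy/dx factor.

With everything moved to the left-hand side, differentiate term by term:
  d/dx[x^2] = 2x
  d/dx[-3xy] = -3x·y' - 3y
  d/dx[y^5] = 5y^4·y'

Separating the contributions that come from x directly and those that come through y:
  without y':      2x - 3y
  multiplying y':  -3x + 5y^4

so (2x - 3y) + (-3x + 5y^4)·y' = 0, and therefore
  dy/dx = -(2x - 3y)/(-3x + 5y^4) = (2x - 3y)/(3x - 5y^4)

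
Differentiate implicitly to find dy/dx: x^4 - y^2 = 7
Apply d/dx to both sides, remembering that y depends on x. Each occurrence of y therefore brings in a y' = dy/dx via the chain rule.

With F(x, y) equal to the left-hand side minus the right, differentiate F term by term:
  d/dx[x^4] = 4x^3
  d/dx[-y^2] = -2y·y'
  d/dx[-7] = 0
Adding these up, d/dx[F] = 0 becomes
  (4x^3) + (-2y)·y' = 0,
so isolating y',
  dy/dx = -(4x^3)/(-2y) = 2x^3/y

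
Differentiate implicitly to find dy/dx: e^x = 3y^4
Take d/dx of both sides. Since y is implicitly a function of x, the chain rule attaches a y' = dy/dx factor whenever we differentiate through y.

Set F(x, y) = (left side) − (right side), so the curve is F = 0. Differentiating each term of F:
  d/dx[-3y^4] = -12y^3·y'
  d/dx[e^(x)] = e^(x)

Collecting, the y'-free part is the partial derivative in x and the y' coefficient is the partial derivative in y:
  ∂F/∂x = e^(x)
  ∂F/∂y = -12y^3

so d/dx[F(x, y(x))] = ∂F/∂x + (∂F/∂y)·y' = 0. Rearranging,
  dy/dx = -(∂F/∂x)/(∂F/∂y) = -(e^(x))/(-12y^3) = e^(x)/(12y^3)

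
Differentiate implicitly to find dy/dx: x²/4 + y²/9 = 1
Take d/dx of both sides. Since y is implicitly a function of x, the chain rule attaches a y' = dy/dx factor whenever we differentiate through y.

Set F(x, y) = (left side) − (right side), so the curve is F = 0. Differentiating each term of F:
  d/dx[x^2/4] = x/2
  d/dx[y^2/9] = 2y·y'/9
  d/dx[-1] = 0

Collecting, the y'-free part is the partial derivative in x and the y' coefficient is the partial derivative in y:
  ∂F/∂x = x/2
  ∂F/∂y = 2y/9

so d/dx[F(x, y(x))] = ∂F/∂x + (∂F/∂y)·y' = 0. Rearranging,
  dy/dx = -(∂F/∂x)/(∂F/∂y) = -(x/2)/(2y/9) = -9x/(4y)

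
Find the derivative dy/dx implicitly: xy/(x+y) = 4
Differentiate the relation implicitly: treat y = y(x) and apply the chain rule, so every y-derivative picks up a y' = dy/dx factor.

With everything moved to the left-hand side, differentiate term by term:
  d/dx[xy/(x + y)] = xy(-y' - 1)/(x + y)^2 + x·y'/(x + y) + y/(x + y)
  d/dx[-4] = 0

Separating the contributions that come from x directly and those that come through y:
  without y':      -xy/(x + y)^2 + y/(x + y)
  multiplying y':  -xy/(x + y)^2 + x/(x + y)

so (-xy/(x + y)^2 + y/(x + y)) + (-xy/(x + y)^2 + x/(x + y))·y' = 0, and therefore
  dy/dx = -(-xy/(x + y)^2 + y/(x + y))/(-xy/(x + y)^2 + x/(x + y))
        = -(y^2/(x + y)^2)/(x^2/(x + y)^2) = -y^2/x^2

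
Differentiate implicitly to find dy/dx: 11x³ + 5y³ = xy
Differentiate both sides with respect to x, treating y as y(x). By the chain rule, any term containing y contributes a factor of y' = dy/dx when we differentiate it.

Move every term to one side and write the relation as F(x, y) = 0. Term by term,
  d/dx[11x^3] = 33x^2
  d/dx[-xy] = -x·y' - y
  d/dx[5y^3] = 15y^2·y'

The pieces without y' make up ∂F/∂x and the coefficient of y' is ∂F/∂y:
  ∂F/∂x = 33x^2 - y,
  ∂F/∂y = -x + 15y^2.

Since d/dx[F] = ∂F/∂x + (∂F/∂y)·y' = 0, solve for y':
  (∂F/∂y)·y' = -∂F/∂x
  dy/dx = -(∂F/∂x)/(∂F/∂y) = -(33x^2 - y)/(-x + 15y^2) = (33x^2 - y)/(x - 15y^2)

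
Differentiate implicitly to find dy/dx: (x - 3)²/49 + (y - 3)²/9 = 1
Differentiate both sides with respect to x, treating y as y(x). By the chain rule, any term containing y contributes a factor of y' = dy/dx when we differentiate it.

Move every term to one side and write the relation as F(x, y) = 0. Term by term,
  d/dx[(x - 3)^2/49] = 2x/49 - 6/49
  d/dx[(y - 3)^2/9] = 2·y'(y - 3)/9
  d/dx[-1] = 0

The pieces without y' make up ∂F/∂x and the coefficient of y' is ∂F/∂y:
  ∂F/∂x = 2x/49 - 6/49,
  ∂F/∂y = 2y/9 - 2/3.

Since d/dx[F] = ∂F/∂x + (∂F/∂y)·y' = 0, solve for y':
  (∂F/∂y)·y' = -∂F/∂x
  dy/dx = -(∂F/∂x)/(∂F/∂y) = -(2x/49 - 6/49)/(2y/9 - 2/3)
        = -(2(x - 3)/49)/(2(y - 3)/9) = 9(3 - x)/(49(y - 3))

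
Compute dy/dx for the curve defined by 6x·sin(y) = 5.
Differentiate both sides with respect to x, treating y as y(x). By the chain rule, any term containing y contributes a factor of y' = dy/dx when we differentiate it.

Move every term to one side and write the relation as F(x, y) = 0. Term by term,
  d/dx[6x·sin(y)] = 6x·y'·cos(y) + 6sin(y)
  d/dx[-5] = 0

The pieces without y' make up ∂F/∂x and the coefficient of y' is ∂F/∂y:
  ∂F/∂x = 6sin(y),
  ∂F/∂y = 6x·cos(y).

Since d/dx[F] = ∂F/∂x + (∂F/∂y)·y' = 0, solve for y':
  (∂F/∂y)·y' = -∂F/∂x
  dy/dx = -(∂F/∂x)/(∂F/∂y) = -(6sin(y))/(6x·cos(y)) = -tan(y)/x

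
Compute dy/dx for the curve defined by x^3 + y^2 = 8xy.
Take d/dx of both sides. Since y is implicitly a function of x, the chain rule attaches a y' = dy/dx factor whenever we differentiate through y.

Set F(x, y) = (left side) − (right side), so the curve is F = 0. Differentiating each term of F:
  d/dx[x^3] = 3x^2
  d/dx[-8xy] = -8x·y' - 8y
  d/dx[y^2] = 2y·y'

Collecting, the y'-free part is the partial derivative in x and the y' coefficient is the partial derivative in y:
  ∂F/∂x = 3x^2 - 8y
  ∂F/∂y = -8x + 2y

so d/dx[F(x, y(x))] = ∂F/∂x + (∂F/∂y)·y' = 0. Rearranging,
  dy/dx = -(∂F/∂x)/(∂F/∂y) = -(3x^2 - 8y)/(-8x + 2y) = (3x^2 - 8y)/(2(4x - y))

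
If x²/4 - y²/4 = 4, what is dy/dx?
Differentiate the relation implicitly: treat y = y(x) and apply the chain rule, so every y-derivative picks up a y' = dy/dx factor.

With everything moved to the left-hand side, differentiate term by term:
  d/dx[x^2/4] = x/2
  d/dx[-y^2/4] = -y·y'/2
  d/dx[-4] = 0

Separating the contributions that come from x directly and those that come through y:
  without y':      x/2
  multiplying y':  -y/2

so (x/2) + (-y/2)·y' = 0, and therefore
  dy/dx = -(x/2)/(-y/2) = x/y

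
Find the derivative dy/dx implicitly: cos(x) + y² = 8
Apply d/dx to both sides, remembering that y depends on x. Each occurrence of y therefore brings in a y' = dy/dx via the chain rule.

With F(x, y) equal to the left-hand side minus the right, differentiate F term by term:
  d/dx[y^2] = 2y·y'
  d/dx[cos(x)] = -sin(x)
  d/dx[-8] = 0
Adding these up, d/dx[F] = 0 becomes
  (-sin(x)) + (2y)·y' = 0,
so isolating y',
  dy/dx = -(-sin(x))/(2y) = sin(x)/(2y)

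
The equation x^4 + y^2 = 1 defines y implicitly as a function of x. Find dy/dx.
Differentiate both sides with respect to x, treating y as y(x). By the chain rule, any term containing y contributes a factor of y' = dy/dx when we differentiate it.

Move every term to one side and write the relation as F(x, y) = 0. Term by term,
  d/dx[x^4] = 4x^3
  d/dx[y^2] = 2y·y'
  d/dx[-1] = 0

The pieces without y' make up ∂F/∂x and the coefficient of y' is ∂F/∂y:
  ∂F/∂x = 4x^3,
  ∂F/∂y = 2y.

Since d/dx[F] = ∂F/∂x + (∂F/∂y)·y' = 0, solve for y':
  (∂F/∂y)·y' = -∂F/∂x
  dy/dx = -(∂F/∂x)/(∂F/∂y) = -(4x^3)/(2y) = -2x^3/y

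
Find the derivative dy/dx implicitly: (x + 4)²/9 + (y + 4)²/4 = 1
Apply d/dx to both sides, remembering that y depends on x. Each occurrence of y therefore brings in a y' = dy/dx via the chain rule.

With F(x, y) equal to the left-hand side minus the right, differentiate F term by term:
  d/dx[(x + 4)^2/9] = 2x/9 + 8/9
  d/dx[(y + 4)^2/4] = y'(y + 4)/2
  d/dx[-1] = 0
Adding these up, d/dx[F] = 0 becomes
  (2x/9 + 8/9) + (y/2 + 2)·y' = 0,
so isolating y',
  dy/dx = -(2x/9 + 8/9)/(y/2 + 2)
        = -(2(x + 4)/9)/((y + 4)/2) = 4(-x - 4)/(9(y + 4))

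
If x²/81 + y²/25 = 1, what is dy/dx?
Take d/dx of both sides. Since y is implicitly a function of x, the chain rule attaches a y' = dy/dx factor whenever we differentiate through y.

Set F(x, y) = (left side) − (right side), so the curve is F = 0. Differentiating each term of F:
  d/dx[x^2/81] = 2x/81
  d/dx[y^2/25] = 2y·y'/25
  d/dx[-1] = 0

Collecting, the y'-free part is the partial derivative in x and the y' coefficient is the partial derivative in y:
  ∂F/∂x = 2x/81
  ∂F/∂y = 2y/25

so d/dx[F(x, y(x))] = ∂F/∂x + (∂F/∂y)·y' = 0. Rearranging,
  dy/dx = -(∂F/∂x)/(∂F/∂y) = -(2x/81)/(2y/25) = -25x/(81y)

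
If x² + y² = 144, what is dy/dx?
Take d/dx of both sides. Since y is implicitly a function of x, the chain rule attaches a y' = dy/dx factor whenever we differentiate through y.

Set F(x, y) = (left side) − (right side), so the curve is F = 0. Differentiating each term of F:
  d/dx[x^2] = 2x
  d/dx[y^2] = 2y·y'
  d/dx[-144] = 0

Collecting, the y'-free part is the partial derivative in x and the y' coefficient is the partial derivative in y:
  ∂F/∂x = 2x
  ∂F/∂y = 2y

so d/dx[F(x, y(x))] = ∂F/∂x + (∂F/∂y)·y' = 0. Rearranging,
  dy/dx = -(∂F/∂x)/(∂F/∂y) = -(2x)/(2y) = -x/y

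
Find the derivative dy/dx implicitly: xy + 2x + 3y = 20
Differentiate both sides with respect to x, treating y as y(x). By the chain rule, any term containing y contributes a factor of y' = dy/dx when we differentiate it.

Move every term to one side and write the relation as F(x, y) = 0. Term by term,
  d/dx[xy] = x·y' + y
  d/dx[2x] = 2
  d/dx[3y] = 3·y'
  d/dx[-20] = 0

The pieces without y' make up ∂F/∂x and the coefficient of y' is ∂F/∂y:
  ∂F/∂x = y + 2,
  ∂F/∂y = x + 3.

Since d/dx[F] = ∂F/∂x + (∂F/∂y)·y' = 0, solve for y':
  (∂F/∂y)·y' = -∂F/∂x
  dy/dx = -(∂F/∂x)/(∂F/∂y) = -(y + 2)/(x + 3) = (-y - 2)/(x + 3)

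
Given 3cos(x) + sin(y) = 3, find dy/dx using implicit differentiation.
Apply d/dx to both sides, remembering that y depends on x. Each occurrence of y therefore brings in a y' = dy/dx via the chain rule.

With F(x, y) equal to the left-hand side minus the right, differentiate F term by term:
  d/dx[sin(y)] = y'·cos(y)
  d/dx[3cos(x)] = -3sin(x)
  d/dx[-3] = 0
Adding these up, d/dx[F] = 0 becomes
  (-3sin(x)) + (cos(y))·y' = 0,
so isolating y',
  dy/dx = -(-3sin(x))/(cos(y)) = 3sin(x)/cos(y)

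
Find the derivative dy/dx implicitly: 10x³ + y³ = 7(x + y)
Differentiate both sides with respect to x, treating y as y(x). By the chain rule, any term containing y contributes a factor of y' = dy/dx when we differentiate it.

Move every term to one side and write the relation as F(x, y) = 0. Term by term,
  d/dx[10x^3] = 30x^2
  d/dx[-7x] = -7
  d/dx[y^3] = 3y^2·y'
  d/dx[-7y] = -7·y'

The pieces without y' make up ∂F/∂x and the coefficient of y' is ∂F/∂y:
  ∂F/∂x = 30x^2 - 7,
  ∂F/∂y = 3y^2 - 7.

Since d/dx[F] = ∂F/∂x + (∂F/∂y)·y' = 0, solve for y':
  (∂F/∂y)·y' = -∂F/∂x
  dy/dx = -(∂F/∂x)/(∂F/∂y) = -(30x^2 - 7)/(3y^2 - 7) = (7 - 30x^2)/(3y^2 - 7)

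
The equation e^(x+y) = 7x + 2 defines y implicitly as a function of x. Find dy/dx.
Differentiate both sides with respect to x, treating y as y(x). By the chain rule, any term containing y contributes a factor of y' = dy/dx when we differentiate it.

Move every term to one side and write the relation as F(x, y) = 0. Term by term,
  d/dx[-7x] = -7
  d/dx[e^(x + y)] = (y' + 1)·e^(x + y)
  d/dx[-2] = 0

The pieces without y' make up ∂F/∂x and the coefficient of y' is ∂F/∂y:
  ∂F/∂x = e^(x + y) - 7,
  ∂F/∂y = e^(x + y).

Since d/dx[F] = ∂F/∂x + (∂F/∂y)·y' = 0, solve for y':
  (∂F/∂y)·y' = -∂F/∂x
  dy/dx = -(∂F/∂x)/(∂F/∂y) = -(e^(x + y) - 7)/(e^(x + y)) = 7e^(-x - y) - 1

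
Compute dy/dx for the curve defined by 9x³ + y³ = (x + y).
Apply d/dx to both sides, remembering that y depends on x. Each occurrence of y therefore brings in a y' = dy/dx via the chain rule.

With F(x, y) equal to the left-hand side minus the right, differentiate F term by term:
  d/dx[9x^3] = 27x^2
  d/dx[-x] = -1
  d/dx[y^3] = 3y^2·y'
  d/dx[-y] = -y'
Adding these up, d/dx[F] = 0 becomes
  (27x^2 - 1) + (3y^2 - 1)·y' = 0,
so isolating y',
  dy/dx = -(27x^2 - 1)/(3y^2 - 1) = (1 - 27x^2)/(3y^2 - 1)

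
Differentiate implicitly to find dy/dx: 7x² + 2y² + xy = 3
Differentiate both sides with respect to x, treating y as y(x). By the chain rule, any term containing y contributes a factor of y' = dy/dx when we differentiate it.

Move every term to one side and write the relation as F(x, y) = 0. Term by term,
  d/dx[7x^2] = 14x
  d/dx[xy] = x·y' + y
  d/dx[2y^2] = 4y·y'
  d/dx[-3] = 0

The pieces without y' make up ∂F/∂x and the coefficient of y' is ∂F/∂y:
  ∂F/∂x = 14x + y,
  ∂F/∂y = x + 4y.

Since d/dx[F] = ∂F/∂x + (∂F/∂y)·y' = 0, solve for y':
  (∂F/∂y)·y' = -∂F/∂x
  dy/dx = -(∂F/∂x)/(∂F/∂y) = -(14x + y)/(x + 4y) = (-14x - y)/(x + 4y)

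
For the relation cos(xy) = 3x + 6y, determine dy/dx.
Apply d/dx to both sides, remembering that y depends on x. Each occurrence of y therefore brings in a y' = dy/dx via the chain rule.

With F(x, y) equal to the left-hand side minus the right, differentiate F term by term:
  d/dx[-3x] = -3
  d/dx[-6y] = -6·y'
  d/dx[cos(xy)] = -(x·y' + y)·sin(xy)
Adding these up, d/dx[F] = 0 becomes
  (-y·sin(xy) - 3) + (-x·sin(xy) - 6)·y' = 0,
so isolating y',
  dy/dx = -(-y·sin(xy) - 3)/(-x·sin(xy) - 6) = -(y·sin(xy) + 3)/(x·sin(xy) + 6)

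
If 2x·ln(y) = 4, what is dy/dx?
Differentiate both sides with respect to x, treating y as y(x). By the chain rule, any term containing y contributes a factor of y' = dy/dx when we differentiate it.

Move every term to one side and write the relation as F(x, y) = 0. Term by term,
  d/dx[2x·ln(y)] = 2x·y'/y + 2ln(y)
  d/dx[-4] = 0

The pieces without y' make up ∂F/∂x and the coefficient of y' is ∂F/∂y:
  ∂F/∂x = 2ln(y),
  ∂F/∂y = 2x/y.

Since d/dx[F] = ∂F/∂x + (∂F/∂y)·y' = 0, solve for y':
  (∂F/∂y)·y' = -∂F/∂x
  dy/dx = -(∂F/∂x)/(∂F/∂y) = -(2ln(y))/(2x/y) = -y·ln(y)/x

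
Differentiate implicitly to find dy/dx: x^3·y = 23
Apply d/dx to both sides, remembering that y depends on x. Each occurrence of y therefore brings in a y' = dy/dx via the chain rule.

With F(x, y) equal to the left-hand side minus the right, differentiate F term by term:
  d/dx[x^3y] = x^3·y' + 3x^2y
  d/dx[-23] = 0
Adding these up, d/dx[F] = 0 becomes
  (3x^2y) + (x^3)·y' = 0,
so isolating y',
  dy/dx = -(3x^2y)/(x^3) = -3y/x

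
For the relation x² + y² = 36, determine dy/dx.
Differentiate the relation implicitly: treat y = y(x) and apply the chain rule, so every y-derivative picks up a y' = dy/dx factor.

With everything moved to the left-hand side, differentiate term by term:
  d/dx[x^2] = 2x
  d/dx[y^2] = 2y·y'
  d/dx[-36] = 0

Separating the contributions that come from x directly and those that come through y:
  without y':      2x
  multiplying y':  2y

so (2x) + (2y)·y' = 0, and therefore
  dy/dx = -(2x)/(2y) = -x/y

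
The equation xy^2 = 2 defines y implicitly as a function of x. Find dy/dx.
Differentiate both sides with respect to x, treating y as y(x). By the chain rule, any term containing y contributes a factor of y' = dy/dx when we differentiate it.

Move every term to one side and write the relation as F(x, y) = 0. Term by term,
  d/dx[xy^2] = 2xy·y' + y^2
  d/dx[-2] = 0

The pieces without y' make up ∂F/∂x and the coefficient of y' is ∂F/∂y:
  ∂F/∂x = y^2,
  ∂F/∂y = 2xy.

Since d/dx[F] = ∂F/∂x + (∂F/∂y)·y' = 0, solve for y':
  (∂F/∂y)·y' = -∂F/∂x
  dy/dx = -(∂F/∂x)/(∂F/∂y) = -(y^2)/(2xy) = -y/(2x)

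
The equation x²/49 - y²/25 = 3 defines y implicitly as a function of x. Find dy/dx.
Differentiate the relation implicitly: treat y = y(x) and apply the chain rule, so every y-derivative picks up a y' = dy/dx factor.

With everything moved to the left-hand side, differentiate term by term:
  d/dx[x^2/49] = 2x/49
  d/dx[-y^2/25] = -2y·y'/25
  d/dx[-3] = 0

Separating the contributions that come from x directly and those that come through y:
  without y':      2x/49
  multiplying y':  -2y/25

so (2x/49) + (-2y/25)·y' = 0, and therefore
  dy/dx = -(2x/49)/(-2y/25) = 25x/(49y)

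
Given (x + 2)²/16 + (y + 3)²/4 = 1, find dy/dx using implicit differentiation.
Differentiate both sides with respect to x, treating y as y(x). By the chain rule, any term containing y contributes a factor of y' = dy/dx when we differentiate it.

Move every term to one side and write the relation as F(x, y) = 0. Term by term,
  d/dx[(x + 2)^2/16] = x/8 + 1/4
  d/dx[(y + 3)^2/4] = y'(y + 3)/2
  d/dx[-1] = 0

The pieces without y' make up ∂F/∂x and the coefficient of y' is ∂F/∂y:
  ∂F/∂x = x/8 + 1/4,
  ∂F/∂y = y/2 + 3/2.

Since d/dx[F] = ∂F/∂x + (∂F/∂y)·y' = 0, solve for y':
  (∂F/∂y)·y' = -∂F/∂x
  dy/dx = -(∂F/∂x)/(∂F/∂y) = -(x/8 + 1/4)/(y/2 + 3/2)
        = -((x + 2)/8)/((y + 3)/2) = (-x - 2)/(4(y + 3))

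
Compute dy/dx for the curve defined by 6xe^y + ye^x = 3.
Apply d/dx to both sides, remembering that y depends on x. Each occurrence of y therefore brings in a y' = dy/dx via the chain rule.

With F(x, y) equal to the left-hand side minus the right, differentiate F term by term:
  d/dx[6x·e^(y)] = 6x·y'·e^(y) + 6e^(y)
  d/dx[y·e^(x)] = y·e^(x) + y'·e^(x)
  d/dx[-3] = 0
Adding these up, d/dx[F] = 0 becomes
  (y·e^(x) + 6e^(y)) + (6x·e^(y) + e^(x))·y' = 0,
so isolating y',
  dy/dx = -(y·e^(x) + 6e^(y))/(6x·e^(y) + e^(x)) = (-y·e^(x) - 6e^(y))/(6x·e^(y) + e^(x))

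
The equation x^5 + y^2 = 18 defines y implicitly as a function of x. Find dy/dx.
Differentiate both sides with respect to x, treating y as y(x). By the chain rule, any term containing y contributes a factor of y' = dy/dx when we differentiate it.

Move every term to one side and write the relation as F(x, y) = 0. Term by term,
  d/dx[x^5] = 5x^4
  d/dx[y^2] = 2y·y'
  d/dx[-18] = 0

The pieces without y' make up ∂F/∂x and the coefficient of y' is ∂F/∂y:
  ∂F/∂x = 5x^4,
  ∂F/∂y = 2y.

Since d/dx[F] = ∂F/∂x + (∂F/∂y)·y' = 0, solve for y':
  (∂F/∂y)·y' = -∂F/∂x
  dy/dx = -(∂F/∂x)/(∂F/∂y) = -(5x^4)/(2y) = -5x^4/(2y)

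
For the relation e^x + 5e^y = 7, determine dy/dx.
Take d/dx of both sides. Since y is implicitly a function of x, the chain rule attaches a y' = dy/dx factor whenever we differentiate through y.

Set F(x, y) = (left side) − (right side), so the curve is F = 0. Differentiating each term of F:
  d/dx[e^(x)] = e^(x)
  d/dx[5e^(y)] = 5·y'·e^(y)
  d/dx[-7] = 0

Collecting, the y'-free part is the partial derivative in x and the y' coefficient is the partial derivative in y:
  ∂F/∂x = e^(x)
  ∂F/∂y = 5e^(y)

so d/dx[F(x, y(x))] = ∂F/∂x + (∂F/∂y)·y' = 0. Rearranging,
  dy/dx = -(∂F/∂x)/(∂F/∂y) = -(e^(x))/(5e^(y)) = -e^(x - y)/5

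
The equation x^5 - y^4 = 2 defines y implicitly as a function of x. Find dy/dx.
Take d/dx of both sides. Since y is implicitly a function of x, the chain rule attaches a y' = dy/dx factor whenever we differentiate through y.

Set F(x, y) = (left side) − (right side), so the curve is F = 0. Differentiating each term of F:
  d/dx[x^5] = 5x^4
  d/dx[-y^4] = -4y^3·y'
  d/dx[-2] = 0

Collecting, the y'-free part is the partial derivative in x and the y' coefficient is the partial derivative in y:
  ∂F/∂x = 5x^4
  ∂F/∂y = -4y^3

so d/dx[F(x, y(x))] = ∂F/∂x + (∂F/∂y)·y' = 0. Rearranging,
  dy/dx = -(∂F/∂x)/(∂F/∂y) = -(5x^4)/(-4y^3) = 5x^4/(4y^3)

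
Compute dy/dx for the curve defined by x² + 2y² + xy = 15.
Differentiate both sides with respect to x, treating y as y(x). By the chain rule, any term containing y contributes a factor of y' = dy/dx when we differentiate it.

Move every term to one side and write the relation as F(x, y) = 0. Term by term,
  d/dx[x^2] = 2x
  d/dx[xy] = x·y' + y
  d/dx[2y^2] = 4y·y'
  d/dx[-15] = 0

The pieces without y' make up ∂F/∂x and the coefficient of y' is ∂F/∂y:
  ∂F/∂x = 2x + y,
  ∂F/∂y = x + 4y.

Since d/dx[F] = ∂F/∂x + (∂F/∂y)·y' = 0, solve for y':
  (∂F/∂y)·y' = -∂F/∂x
  dy/dx = -(∂F/∂x)/(∂F/∂y) = -(2x + y)/(x + 4y) = (-2x - y)/(x + 4y)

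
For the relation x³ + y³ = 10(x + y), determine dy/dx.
Take d/dx of both sides. Since y is implicitly a function of x, the chain rule attaches a y' = dy/dx factor whenever we differentiate through y.

Set F(x, y) = (left side) − (right side), so the curve is F = 0. Differentiating each term of F:
  d/dx[x^3] = 3x^2
  d/dx[-10x] = -10
  d/dx[y^3] = 3y^2·y'
  d/dx[-10y] = -10·y'

Collecting, the y'-free part is the partial derivative in x and the y' coefficient is the partial derivative in y:
  ∂F/∂x = 3x^2 - 10
  ∂F/∂y = 3y^2 - 10

so d/dx[F(x, y(x))] = ∂F/∂x + (∂F/∂y)·y' = 0. Rearranging,
  dy/dx = -(∂F/∂x)/(∂F/∂y) = -(3x^2 - 10)/(3y^2 - 10) = (10 - 3x^2)/(3y^2 - 10)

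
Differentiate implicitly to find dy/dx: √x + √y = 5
Apply d/dx to both sides, remembering that y depends on x. Each occurrence of y therefore brings in a y' = dy/dx via the chain rule.

With F(x, y) equal to the left-hand side minus the right, differentiate F term by term:
  d/dx[√(x)] = 1/(2√(x))
  d/dx[√(y)] = y'/(2√(y))
  d/dx[-5] = 0
Adding these up, d/dx[F] = 0 becomes
  (1/(2√(x))) + (1/(2√(y)))·y' = 0,
so isolating y',
  dy/dx = -(1/(2√(x)))/(1/(2√(y))) = -√(y)/√(x)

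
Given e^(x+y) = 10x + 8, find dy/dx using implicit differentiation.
Differentiate both sides with respect to x, treating y as y(x). By the chain rule, any term containing y contributes a factor of y' = dy/dx when we differentiate it.

Move every term to one side and write the relation as F(x, y) = 0. Term by term,
  d/dx[-10x] = -10
  d/dx[e^(x + y)] = (y' + 1)·e^(x + y)
  d/dx[-8] = 0

The pieces without y' make up ∂F/∂x and the coefficient of y' is ∂F/∂y:
  ∂F/∂x = e^(x + y) - 10,
  ∂F/∂y = e^(x + y).

Since d/dx[F] = ∂F/∂x + (∂F/∂y)·y' = 0, solve for y':
  (∂F/∂y)·y' = -∂F/∂x
  dy/dx = -(∂F/∂x)/(∂F/∂y) = -(e^(x + y) - 10)/(e^(x + y)) = 10e^(-x - y) - 1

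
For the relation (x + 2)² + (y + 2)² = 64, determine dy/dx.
Apply d/dx to both sides, remembering that y depends on x. Each occurrence of y therefore brings in a y' = dy/dx via the chain rule.

With F(x, y) equal to the left-hand side minus the right, differentiate F term by term:
  d/dx[(x + 2)^2] = 2x + 4
  d/dx[(y + 2)^2] = 2·y'(y + 2)
  d/dx[-64] = 0
Adding these up, d/dx[F] = 0 becomes
  (2x + 4) + (2y + 4)·y' = 0,
so isolating y',
  dy/dx = -(2x + 4)/(2y + 4) = (-x - 2)/(y + 2)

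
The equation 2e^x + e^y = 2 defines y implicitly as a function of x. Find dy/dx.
Differentiate the relation implicitly: treat y = y(x) and apply the chain rule, so every y-derivative picks up a y' = dy/dx factor.

With everything moved to the left-hand side, differentiate term by term:
  d/dx[2e^(x)] = 2e^(x)
  d/dx[e^(y)] = y'·e^(y)
  d/dx[-2] = 0

Separating the contributions that come from x directly and those that come through y:
  without y':      2e^(x)
  multiplying y':  e^(y)

so (2e^(x)) + (e^(y))·y' = 0, and therefore
  dy/dx = -(2e^(x))/(e^(y)) = -2e^(x - y)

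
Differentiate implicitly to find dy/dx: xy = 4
Take d/dx of both sides. Since y is implicitly a function of x, the chain rule attaches a y' = dy/dx factor whenever we differentiate through y.

Set F(x, y) = (left side) − (right side), so the curve is F = 0. Differentiating each term of F:
  d/dx[xy] = x·y' + y
  d/dx[-4] = 0

Collecting, the y'-free part is the partial derivative in x and the y' coefficient is the partial derivative in y:
  ∂F/∂x = y
  ∂F/∂y = x

so d/dx[F(x, y(x))] = ∂F/∂x + (∂F/∂y)·y' = 0. Rearranging,
  dy/dx = -(∂F/∂x)/(∂F/∂y) = -(y)/(x) = -y/x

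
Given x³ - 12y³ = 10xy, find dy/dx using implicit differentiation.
Apply d/dx to both sides, remembering that y depends on x. Each occurrence of y therefore brings in a y' = dy/dx via the chain rule.

With F(x, y) equal to the left-hand side minus the right, differentiate F term by term:
  d/dx[x^3] = 3x^2
  d/dx[-10xy] = -10x·y' - 10y
  d/dx[-12y^3] = -36y^2·y'
Adding these up, d/dx[F] = 0 becomes
  (3x^2 - 10y) + (-10x - 36y^2)·y' = 0,
so isolating y',
  dy/dx = -(3x^2 - 10y)/(-10x - 36y^2) = (3x^2 - 10y)/(2(5x + 18y^2))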